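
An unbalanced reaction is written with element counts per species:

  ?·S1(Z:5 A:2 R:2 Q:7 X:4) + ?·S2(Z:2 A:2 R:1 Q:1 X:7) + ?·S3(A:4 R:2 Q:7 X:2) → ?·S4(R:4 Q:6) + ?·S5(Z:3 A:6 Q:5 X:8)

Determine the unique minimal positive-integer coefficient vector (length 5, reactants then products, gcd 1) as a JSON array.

Coefficients: [2, 4, 6, 5, 6]

Z: 2·5+4·2+6·0 = 18 | 5·0+6·3 = 18
A: 2·2+4·2+6·4 = 36 | 5·0+6·6 = 36
R: 2·2+4·1+6·2 = 20 | 5·4+6·0 = 20
Q: 2·7+4·1+6·7 = 60 | 5·6+6·5 = 60
X: 2·4+4·7+6·2 = 48 | 5·0+6·8 = 48
gcd(2,4,6,5,6) = 1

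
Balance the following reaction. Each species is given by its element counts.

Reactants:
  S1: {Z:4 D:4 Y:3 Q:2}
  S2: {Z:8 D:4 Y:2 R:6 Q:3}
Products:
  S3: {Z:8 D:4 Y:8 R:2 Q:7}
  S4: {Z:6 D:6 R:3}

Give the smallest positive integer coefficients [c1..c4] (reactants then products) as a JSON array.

Coefficients: [6, 3, 3, 4]

Z: 6·4+3·8 = 48 | 3·8+4·6 = 48
D: 6·4+3·4 = 36 | 3·4+4·6 = 36
Y: 6·3+3·2 = 24 | 3·8+4·0 = 24
R: 6·0+3·6 = 18 | 3·2+4·3 = 18
Q: 6·2+3·3 = 21 | 3·7+4·0 = 21
gcd(6,3,3,4) = 1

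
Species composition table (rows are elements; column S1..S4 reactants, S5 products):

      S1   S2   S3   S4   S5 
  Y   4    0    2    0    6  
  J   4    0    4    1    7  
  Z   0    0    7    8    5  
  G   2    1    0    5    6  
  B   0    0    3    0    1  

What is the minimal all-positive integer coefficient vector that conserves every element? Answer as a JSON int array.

Y: 4·4+5·0+1·2+1·0 = 18 | 3·6 = 18
J: 4·4+5·0+1·4+1·1 = 21 | 3·7 = 21
Z: 4·0+5·0+1·7+1·8 = 15 | 3·5 = 15
G: 4·2+5·1+1·0+1·5 = 18 | 3·6 = 18
B: 4·0+5·0+1·3+1·0 = 3 | 3·1 = 3
gcd(4,5,1,1,3) = 1

Coefficients: [4, 5, 1, 1, 3]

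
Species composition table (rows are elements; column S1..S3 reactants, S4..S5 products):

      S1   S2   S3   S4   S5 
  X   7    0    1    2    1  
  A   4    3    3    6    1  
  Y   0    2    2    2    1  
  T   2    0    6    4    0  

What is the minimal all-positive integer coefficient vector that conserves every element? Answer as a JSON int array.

X: 1·7+3·0+1·1 = 8 | 2·2+4·1 = 8
A: 1·4+3·3+1·3 = 16 | 2·6+4·1 = 16
Y: 1·0+3·2+1·2 = 8 | 2·2+4·1 = 8
T: 1·2+3·0+1·6 = 8 | 2·4+4·0 = 8
gcd(1,3,1,2,4) = 1

Coefficients: [1, 3, 1, 2, 4]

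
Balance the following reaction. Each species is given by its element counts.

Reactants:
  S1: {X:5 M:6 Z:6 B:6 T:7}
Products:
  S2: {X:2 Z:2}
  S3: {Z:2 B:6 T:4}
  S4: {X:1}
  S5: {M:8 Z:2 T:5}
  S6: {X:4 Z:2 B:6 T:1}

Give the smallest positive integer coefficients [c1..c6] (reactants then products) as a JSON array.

Coefficients: [4, 5, 3, 6, 3, 1]

X: 4·5 = 20 | 5·2+3·0+6·1+3·0+1·4 = 20
M: 4·6 = 24 | 5·0+3·0+6·0+3·8+1·0 = 24
Z: 4·6 = 24 | 5·2+3·2+6·0+3·2+1·2 = 24
B: 4·6 = 24 | 5·0+3·6+6·0+3·0+1·6 = 24
T: 4·7 = 28 | 5·0+3·4+6·0+3·5+1·1 = 28
gcd(4,5,3,6,3,1) = 1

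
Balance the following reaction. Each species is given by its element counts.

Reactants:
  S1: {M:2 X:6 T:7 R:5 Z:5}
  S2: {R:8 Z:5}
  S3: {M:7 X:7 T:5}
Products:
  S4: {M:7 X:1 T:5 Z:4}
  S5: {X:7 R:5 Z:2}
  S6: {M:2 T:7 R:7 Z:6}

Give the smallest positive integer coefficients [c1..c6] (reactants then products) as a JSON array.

Coefficients: [5, 5, 2, 2, 6, 5]

M: 5·2+5·0+2·7 = 24 | 2·7+6·0+5·2 = 24
X: 5·6+5·0+2·7 = 44 | 2·1+6·7+5·0 = 44
T: 5·7+5·0+2·5 = 45 | 2·5+6·0+5·7 = 45
R: 5·5+5·8+2·0 = 65 | 2·0+6·5+5·7 = 65
Z: 5·5+5·5+2·0 = 50 | 2·4+6·2+5·6 = 50
gcd(5,5,2,2,6,5) = 1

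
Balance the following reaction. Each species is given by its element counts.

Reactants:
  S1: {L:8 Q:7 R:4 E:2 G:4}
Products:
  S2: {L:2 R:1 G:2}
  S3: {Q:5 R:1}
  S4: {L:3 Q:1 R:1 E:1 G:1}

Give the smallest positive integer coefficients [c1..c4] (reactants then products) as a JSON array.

Coefficients: [1, 1, 1, 2]

L: 1·8 = 8 | 1·2+1·0+2·3 = 8
Q: 1·7 = 7 | 1·0+1·5+2·1 = 7
R: 1·4 = 4 | 1·1+1·1+2·1 = 4
E: 1·2 = 2 | 1·0+1·0+2·1 = 2
G: 1·4 = 4 | 1·2+1·0+2·1 = 4
gcd(1,1,1,2) = 1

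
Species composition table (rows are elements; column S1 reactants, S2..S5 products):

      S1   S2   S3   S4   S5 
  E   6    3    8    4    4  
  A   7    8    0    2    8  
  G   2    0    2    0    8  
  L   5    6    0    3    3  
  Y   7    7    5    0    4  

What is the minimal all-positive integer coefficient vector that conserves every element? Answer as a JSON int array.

E: 6·6 = 36 | 4·3+2·8+1·4+1·4 = 36
A: 6·7 = 42 | 4·8+2·0+1·2+1·8 = 42
G: 6·2 = 12 | 4·0+2·2+1·0+1·8 = 12
L: 6·5 = 30 | 4·6+2·0+1·3+1·3 = 30
Y: 6·7 = 42 | 4·7+2·5+1·0+1·4 = 42
gcd(6,4,2,1,1) = 1

Coefficients: [6, 4, 2, 1, 1]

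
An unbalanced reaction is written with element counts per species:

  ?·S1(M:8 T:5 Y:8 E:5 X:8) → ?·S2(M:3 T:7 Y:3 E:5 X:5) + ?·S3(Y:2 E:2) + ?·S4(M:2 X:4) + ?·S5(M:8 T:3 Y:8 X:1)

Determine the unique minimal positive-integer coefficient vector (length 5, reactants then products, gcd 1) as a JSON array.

M: 4·8 = 32 | 2·3+5·0+5·2+2·8 = 32
T: 4·5 = 20 | 2·7+5·0+5·0+2·3 = 20
Y: 4·8 = 32 | 2·3+5·2+5·0+2·8 = 32
E: 4·5 = 20 | 2·5+5·2+5·0+2·0 = 20
X: 4·8 = 32 | 2·5+5·0+5·4+2·1 = 32
gcd(4,2,5,5,2) = 1

Coefficients: [4, 2, 5, 5, 2]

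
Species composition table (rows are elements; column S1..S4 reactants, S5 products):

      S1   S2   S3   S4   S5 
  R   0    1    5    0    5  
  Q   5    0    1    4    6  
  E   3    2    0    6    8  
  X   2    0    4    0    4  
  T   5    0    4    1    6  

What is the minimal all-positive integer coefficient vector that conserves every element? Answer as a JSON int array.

R: 2·0+5·1+4·5+4·0 = 25 | 5·5 = 25
Q: 2·5+5·0+4·1+4·4 = 30 | 5·6 = 30
E: 2·3+5·2+4·0+4·6 = 40 | 5·8 = 40
X: 2·2+5·0+4·4+4·0 = 20 | 5·4 = 20
T: 2·5+5·0+4·4+4·1 = 30 | 5·6 = 30
gcd(2,5,4,4,5) = 1

Coefficients: [2, 5, 4, 4, 5]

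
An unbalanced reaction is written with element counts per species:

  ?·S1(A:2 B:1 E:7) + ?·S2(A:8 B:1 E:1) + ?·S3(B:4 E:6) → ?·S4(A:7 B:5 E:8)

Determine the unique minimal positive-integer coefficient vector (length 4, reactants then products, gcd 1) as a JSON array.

A: 1·2+5·8+6·0 = 42 | 6·7 = 42
B: 1·1+5·1+6·4 = 30 | 6·5 = 30
E: 1·7+5·1+6·6 = 48 | 6·8 = 48
gcd(1,5,6,6) = 1

Coefficients: [1, 5, 6, 6]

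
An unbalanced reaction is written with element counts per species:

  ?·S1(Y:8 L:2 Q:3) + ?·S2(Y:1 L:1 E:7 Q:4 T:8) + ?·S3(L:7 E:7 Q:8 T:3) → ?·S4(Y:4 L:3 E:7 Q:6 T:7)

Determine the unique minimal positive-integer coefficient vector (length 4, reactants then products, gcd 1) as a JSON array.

Y: 2·8+4·1+1·0 = 20 | 5·4 = 20
L: 2·2+4·1+1·7 = 15 | 5·3 = 15
E: 2·0+4·7+1·7 = 35 | 5·7 = 35
Q: 2·3+4·4+1·8 = 30 | 5·6 = 30
T: 2·0+4·8+1·3 = 35 | 5·7 = 35
gcd(2,4,1,5) = 1

Coefficients: [2, 4, 1, 5]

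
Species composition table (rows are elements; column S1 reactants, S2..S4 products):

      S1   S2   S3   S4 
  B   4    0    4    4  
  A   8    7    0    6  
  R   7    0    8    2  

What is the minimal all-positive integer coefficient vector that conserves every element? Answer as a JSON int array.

B: 6·4 = 24 | 6·0+5·4+1·4 = 24
A: 6·8 = 48 | 6·7+5·0+1·6 = 48
R: 6·7 = 42 | 6·0+5·8+1·2 = 42
gcd(6,6,5,1) = 1

Coefficients: [6, 6, 5, 1]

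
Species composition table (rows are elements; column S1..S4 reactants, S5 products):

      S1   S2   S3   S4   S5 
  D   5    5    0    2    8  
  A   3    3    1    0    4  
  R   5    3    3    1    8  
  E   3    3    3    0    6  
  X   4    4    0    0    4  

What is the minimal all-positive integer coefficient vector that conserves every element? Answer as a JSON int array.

D: 1·5+3·5+4·0+6·2 = 32 | 4·8 = 32
A: 1·3+3·3+4·1+6·0 = 16 | 4·4 = 16
R: 1·5+3·3+4·3+6·1 = 32 | 4·8 = 32
E: 1·3+3·3+4·3+6·0 = 24 | 4·6 = 24
X: 1·4+3·4+4·0+6·0 = 16 | 4·4 = 16
gcd(1,3,4,6,4) = 1

Coefficients: [1, 3, 4, 6, 4]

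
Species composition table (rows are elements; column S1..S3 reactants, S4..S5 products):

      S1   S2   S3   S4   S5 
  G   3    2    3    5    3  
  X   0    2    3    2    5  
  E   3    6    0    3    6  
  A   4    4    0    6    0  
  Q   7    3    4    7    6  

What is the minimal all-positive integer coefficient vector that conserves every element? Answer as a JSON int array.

G: 2·3+4·2+5·3 = 29 | 4·5+3·3 = 29
X: 2·0+4·2+5·3 = 23 | 4·2+3·5 = 23
E: 2·3+4·6+5·0 = 30 | 4·3+3·6 = 30
A: 2·4+4·4+5·0 = 24 | 4·6+3·0 = 24
Q: 2·7+4·3+5·4 = 46 | 4·7+3·6 = 46
gcd(2,4,5,4,3) = 1

Coefficients: [2, 4, 5, 4, 3]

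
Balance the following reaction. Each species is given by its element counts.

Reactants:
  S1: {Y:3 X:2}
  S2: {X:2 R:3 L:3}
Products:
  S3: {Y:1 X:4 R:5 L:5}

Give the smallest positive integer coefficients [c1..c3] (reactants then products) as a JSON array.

Y: 1·3+5·0 = 3 | 3·1 = 3
X: 1·2+5·2 = 12 | 3·4 = 12
R: 1·0+5·3 = 15 | 3·5 = 15
L: 1·0+5·3 = 15 | 3·5 = 15
gcd(1,5,3) = 1

Coefficients: [1, 5, 3]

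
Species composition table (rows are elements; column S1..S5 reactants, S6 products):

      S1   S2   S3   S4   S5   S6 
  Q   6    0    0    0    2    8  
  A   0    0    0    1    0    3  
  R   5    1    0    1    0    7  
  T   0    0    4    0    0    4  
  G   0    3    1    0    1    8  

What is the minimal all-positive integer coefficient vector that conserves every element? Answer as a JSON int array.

Coefficients: [1, 3, 2, 6, 5, 2]

Q: 1·6+3·0+2·0+6·0+5·2 = 16 | 2·8 = 16
A: 1·0+3·0+2·0+6·1+5·0 = 6 | 2·3 = 6
R: 1·5+3·1+2·0+6·1+5·0 = 14 | 2·7 = 14
T: 1·0+3·0+2·4+6·0+5·0 = 8 | 2·4 = 8
G: 1·0+3·3+2·1+6·0+5·1 = 16 | 2·8 = 16
gcd(1,3,2,6,5,2) = 1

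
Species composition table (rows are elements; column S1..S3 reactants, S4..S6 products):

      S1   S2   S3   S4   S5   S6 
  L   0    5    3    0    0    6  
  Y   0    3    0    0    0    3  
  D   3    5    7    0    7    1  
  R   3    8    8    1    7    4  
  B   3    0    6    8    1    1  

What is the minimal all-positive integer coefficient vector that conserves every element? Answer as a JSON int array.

Coefficients: [3, 3, 1, 1, 4, 3]

L: 3·0+3·5+1·3 = 18 | 1·0+4·0+3·6 = 18
Y: 3·0+3·3+1·0 = 9 | 1·0+4·0+3·3 = 9
D: 3·3+3·5+1·7 = 31 | 1·0+4·7+3·1 = 31
R: 3·3+3·8+1·8 = 41 | 1·1+4·7+3·4 = 41
B: 3·3+3·0+1·6 = 15 | 1·8+4·1+3·1 = 15
gcd(3,3,1,1,4,3) = 1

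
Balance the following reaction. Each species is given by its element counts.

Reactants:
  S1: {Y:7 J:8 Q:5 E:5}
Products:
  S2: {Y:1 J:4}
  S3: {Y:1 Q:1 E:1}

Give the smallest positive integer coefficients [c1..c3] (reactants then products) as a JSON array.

Y: 1·7 = 7 | 2·1+5·1 = 7
J: 1·8 = 8 | 2·4+5·0 = 8
Q: 1·5 = 5 | 2·0+5·1 = 5
E: 1·5 = 5 | 2·0+5·1 = 5
gcd(1,2,5) = 1

Coefficients: [1, 2, 5]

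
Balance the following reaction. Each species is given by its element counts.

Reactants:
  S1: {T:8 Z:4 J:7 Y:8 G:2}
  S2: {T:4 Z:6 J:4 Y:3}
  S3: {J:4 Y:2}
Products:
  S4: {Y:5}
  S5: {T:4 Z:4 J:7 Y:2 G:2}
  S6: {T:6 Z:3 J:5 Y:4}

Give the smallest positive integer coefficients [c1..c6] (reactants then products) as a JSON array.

T: 4·8+2·4+3·0 = 40 | 4·0+4·4+4·6 = 40
Z: 4·4+2·6+3·0 = 28 | 4·0+4·4+4·3 = 28
J: 4·7+2·4+3·4 = 48 | 4·0+4·7+4·5 = 48
Y: 4·8+2·3+3·2 = 44 | 4·5+4·2+4·4 = 44
G: 4·2+2·0+3·0 = 8 | 4·0+4·2+4·0 = 8
gcd(4,2,3,4,4,4) = 1

Coefficients: [4, 2, 3, 4, 4, 4]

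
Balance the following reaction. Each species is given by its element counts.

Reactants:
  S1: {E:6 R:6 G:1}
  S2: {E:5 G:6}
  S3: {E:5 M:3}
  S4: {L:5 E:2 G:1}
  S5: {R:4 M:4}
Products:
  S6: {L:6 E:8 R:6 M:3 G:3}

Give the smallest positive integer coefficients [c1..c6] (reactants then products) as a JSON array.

Coefficients: [3, 1, 1, 6, 3, 5]

L: 3·0+1·0+1·0+6·5+3·0 = 30 | 5·6 = 30
E: 3·6+1·5+1·5+6·2+3·0 = 40 | 5·8 = 40
R: 3·6+1·0+1·0+6·0+3·4 = 30 | 5·6 = 30
M: 3·0+1·0+1·3+6·0+3·4 = 15 | 5·3 = 15
G: 3·1+1·6+1·0+6·1+3·0 = 15 | 5·3 = 15
gcd(3,1,1,6,3,5) = 1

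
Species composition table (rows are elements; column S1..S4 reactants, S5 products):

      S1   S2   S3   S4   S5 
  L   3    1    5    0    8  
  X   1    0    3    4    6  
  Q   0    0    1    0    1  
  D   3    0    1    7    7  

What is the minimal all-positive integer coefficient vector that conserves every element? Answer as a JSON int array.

Coefficients: [3, 6, 5, 3, 5]

L: 3·3+6·1+5·5+3·0 = 40 | 5·8 = 40
X: 3·1+6·0+5·3+3·4 = 30 | 5·6 = 30
Q: 3·0+6·0+5·1+3·0 = 5 | 5·1 = 5
D: 3·3+6·0+5·1+3·7 = 35 | 5·7 = 35
gcd(3,6,5,3,5) = 1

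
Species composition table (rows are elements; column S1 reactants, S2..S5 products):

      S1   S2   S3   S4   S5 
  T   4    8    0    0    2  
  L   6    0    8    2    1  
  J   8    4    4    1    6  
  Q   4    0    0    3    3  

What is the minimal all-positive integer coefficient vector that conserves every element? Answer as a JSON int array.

T: 6·4 = 24 | 2·8+3·0+4·0+4·2 = 24
L: 6·6 = 36 | 2·0+3·8+4·2+4·1 = 36
J: 6·8 = 48 | 2·4+3·4+4·1+4·6 = 48
Q: 6·4 = 24 | 2·0+3·0+4·3+4·3 = 24
gcd(6,2,3,4,4) = 1

Coefficients: [6, 2, 3, 4, 4]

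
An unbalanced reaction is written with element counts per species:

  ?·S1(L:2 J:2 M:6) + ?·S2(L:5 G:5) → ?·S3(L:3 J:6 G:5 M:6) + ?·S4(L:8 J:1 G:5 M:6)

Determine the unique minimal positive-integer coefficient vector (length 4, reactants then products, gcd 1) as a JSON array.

Coefficients: [5, 5, 1, 4]

L: 5·2+5·5 = 35 | 1·3+4·8 = 35
J: 5·2+5·0 = 10 | 1·6+4·1 = 10
G: 5·0+5·5 = 25 | 1·5+4·5 = 25
M: 5·6+5·0 = 30 | 1·6+4·6 = 30
gcd(5,5,1,4) = 1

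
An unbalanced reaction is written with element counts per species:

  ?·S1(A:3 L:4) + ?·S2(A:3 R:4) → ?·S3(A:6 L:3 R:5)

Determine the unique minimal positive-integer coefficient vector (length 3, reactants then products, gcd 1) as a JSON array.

Coefficients: [3, 5, 4]

A: 3·3+5·3 = 24 | 4·6 = 24
L: 3·4+5·0 = 12 | 4·3 = 12
R: 3·0+5·4 = 20 | 4·5 = 20
gcd(3,5,4) = 1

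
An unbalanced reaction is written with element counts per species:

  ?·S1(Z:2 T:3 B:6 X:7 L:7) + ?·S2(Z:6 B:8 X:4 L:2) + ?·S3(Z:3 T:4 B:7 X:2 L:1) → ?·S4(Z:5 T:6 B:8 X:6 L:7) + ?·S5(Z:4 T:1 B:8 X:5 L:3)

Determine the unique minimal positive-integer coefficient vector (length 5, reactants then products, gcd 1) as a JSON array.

Z: 3·2+3·6+2·3 = 30 | 2·5+5·4 = 30
T: 3·3+3·0+2·4 = 17 | 2·6+5·1 = 17
B: 3·6+3·8+2·7 = 56 | 2·8+5·8 = 56
X: 3·7+3·4+2·2 = 37 | 2·6+5·5 = 37
L: 3·7+3·2+2·1 = 29 | 2·7+5·3 = 29
gcd(3,3,2,2,5) = 1

Coefficients: [3, 3, 2, 2, 5]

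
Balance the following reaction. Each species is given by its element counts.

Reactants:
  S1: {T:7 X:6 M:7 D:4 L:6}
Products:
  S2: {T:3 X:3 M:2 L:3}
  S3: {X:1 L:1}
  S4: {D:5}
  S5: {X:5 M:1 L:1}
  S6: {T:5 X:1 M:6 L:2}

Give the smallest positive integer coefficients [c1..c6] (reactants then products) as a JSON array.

T: 5·7 = 35 | 5·3+6·0+4·0+1·0+4·5 = 35
X: 5·6 = 30 | 5·3+6·1+4·0+1·5+4·1 = 30
M: 5·7 = 35 | 5·2+6·0+4·0+1·1+4·6 = 35
D: 5·4 = 20 | 5·0+6·0+4·5+1·0+4·0 = 20
L: 5·6 = 30 | 5·3+6·1+4·0+1·1+4·2 = 30
gcd(5,5,6,4,1,4) = 1

Coefficients: [5, 5, 6, 4, 1, 4]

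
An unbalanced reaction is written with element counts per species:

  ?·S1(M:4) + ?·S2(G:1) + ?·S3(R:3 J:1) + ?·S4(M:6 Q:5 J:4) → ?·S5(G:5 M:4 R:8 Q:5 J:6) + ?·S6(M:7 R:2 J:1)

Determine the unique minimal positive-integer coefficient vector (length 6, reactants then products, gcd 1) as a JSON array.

Coefficients: [3, 5, 4, 1, 1, 2]

G: 3·0+5·1+4·0+1·0 = 5 | 1·5+2·0 = 5
M: 3·4+5·0+4·0+1·6 = 18 | 1·4+2·7 = 18
R: 3·0+5·0+4·3+1·0 = 12 | 1·8+2·2 = 12
Q: 3·0+5·0+4·0+1·5 = 5 | 1·5+2·0 = 5
J: 3·0+5·0+4·1+1·4 = 8 | 1·6+2·1 = 8
gcd(3,5,4,1,1,2) = 1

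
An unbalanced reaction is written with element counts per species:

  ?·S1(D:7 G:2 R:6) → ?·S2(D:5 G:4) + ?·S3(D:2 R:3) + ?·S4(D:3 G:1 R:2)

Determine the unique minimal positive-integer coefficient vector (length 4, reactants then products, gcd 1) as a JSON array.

D: 5·7 = 35 | 1·5+6·2+6·3 = 35
G: 5·2 = 10 | 1·4+6·0+6·1 = 10
R: 5·6 = 30 | 1·0+6·3+6·2 = 30
gcd(5,1,6,6) = 1

Coefficients: [5, 1, 6, 6]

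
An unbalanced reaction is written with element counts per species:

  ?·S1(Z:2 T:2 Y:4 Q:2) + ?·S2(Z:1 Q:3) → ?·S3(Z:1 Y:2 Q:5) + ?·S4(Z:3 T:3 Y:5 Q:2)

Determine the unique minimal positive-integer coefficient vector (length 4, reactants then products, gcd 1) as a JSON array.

Z: 3·2+1·1 = 7 | 1·1+2·3 = 7
T: 3·2+1·0 = 6 | 1·0+2·3 = 6
Y: 3·4+1·0 = 12 | 1·2+2·5 = 12
Q: 3·2+1·3 = 9 | 1·5+2·2 = 9
gcd(3,1,1,2) = 1

Coefficients: [3, 1, 1, 2]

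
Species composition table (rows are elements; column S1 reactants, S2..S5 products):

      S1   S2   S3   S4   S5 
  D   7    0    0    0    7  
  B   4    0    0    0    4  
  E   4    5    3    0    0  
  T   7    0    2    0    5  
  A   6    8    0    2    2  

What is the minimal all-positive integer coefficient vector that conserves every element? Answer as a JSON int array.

Coefficients: [5, 1, 5, 6, 5]

D: 5·7 = 35 | 1·0+5·0+6·0+5·7 = 35
B: 5·4 = 20 | 1·0+5·0+6·0+5·4 = 20
E: 5·4 = 20 | 1·5+5·3+6·0+5·0 = 20
T: 5·7 = 35 | 1·0+5·2+6·0+5·5 = 35
A: 5·6 = 30 | 1·8+5·0+6·2+5·2 = 30
gcd(5,1,5,6,5) = 1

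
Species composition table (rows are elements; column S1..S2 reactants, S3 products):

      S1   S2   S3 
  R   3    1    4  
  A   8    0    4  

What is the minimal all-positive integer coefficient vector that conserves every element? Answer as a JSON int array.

Coefficients: [1, 5, 2]

R: 1·3+5·1 = 8 | 2·4 = 8
A: 1·8+5·0 = 8 | 2·4 = 8
gcd(1,5,2) = 1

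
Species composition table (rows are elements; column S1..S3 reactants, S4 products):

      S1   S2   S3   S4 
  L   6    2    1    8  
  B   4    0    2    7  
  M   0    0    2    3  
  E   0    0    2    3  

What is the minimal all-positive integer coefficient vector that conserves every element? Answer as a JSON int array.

Coefficients: [4, 1, 6, 4]

L: 4·6+1·2+6·1 = 32 | 4·8 = 32
B: 4·4+1·0+6·2 = 28 | 4·7 = 28
M: 4·0+1·0+6·2 = 12 | 4·3 = 12
E: 4·0+1·0+6·2 = 12 | 4·3 = 12
gcd(4,1,6,4) = 1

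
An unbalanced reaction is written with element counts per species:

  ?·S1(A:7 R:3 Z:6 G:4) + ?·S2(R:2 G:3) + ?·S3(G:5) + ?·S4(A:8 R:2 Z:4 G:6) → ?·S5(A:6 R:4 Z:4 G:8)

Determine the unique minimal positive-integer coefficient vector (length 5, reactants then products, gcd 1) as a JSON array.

A: 2·7+5·0+1·0+2·8 = 30 | 5·6 = 30
R: 2·3+5·2+1·0+2·2 = 20 | 5·4 = 20
Z: 2·6+5·0+1·0+2·4 = 20 | 5·4 = 20
G: 2·4+5·3+1·5+2·6 = 40 | 5·8 = 40
gcd(2,5,1,2,5) = 1

Coefficients: [2, 5, 1, 2, 5]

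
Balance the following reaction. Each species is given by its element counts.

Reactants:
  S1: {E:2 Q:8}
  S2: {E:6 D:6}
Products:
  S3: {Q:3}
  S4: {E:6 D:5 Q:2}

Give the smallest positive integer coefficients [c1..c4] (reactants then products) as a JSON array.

Coefficients: [3, 5, 4, 6]

E: 3·2+5·6 = 36 | 4·0+6·6 = 36
D: 3·0+5·6 = 30 | 4·0+6·5 = 30
Q: 3·8+5·0 = 24 | 4·3+6·2 = 24
gcd(3,5,4,6) = 1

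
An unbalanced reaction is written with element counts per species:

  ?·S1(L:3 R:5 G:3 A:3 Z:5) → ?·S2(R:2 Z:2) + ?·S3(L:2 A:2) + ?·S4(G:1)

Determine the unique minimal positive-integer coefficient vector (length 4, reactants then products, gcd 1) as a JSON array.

Coefficients: [2, 5, 3, 6]

L: 2·3 = 6 | 5·0+3·2+6·0 = 6
R: 2·5 = 10 | 5·2+3·0+6·0 = 10
G: 2·3 = 6 | 5·0+3·0+6·1 = 6
A: 2·3 = 6 | 5·0+3·2+6·0 = 6
Z: 2·5 = 10 | 5·2+3·0+6·0 = 10
gcd(2,5,3,6) = 1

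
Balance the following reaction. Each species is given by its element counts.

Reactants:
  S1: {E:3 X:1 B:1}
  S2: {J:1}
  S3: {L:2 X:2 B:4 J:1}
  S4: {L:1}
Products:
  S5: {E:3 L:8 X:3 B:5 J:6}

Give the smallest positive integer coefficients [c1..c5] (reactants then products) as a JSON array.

E: 1·3+5·0+1·0+6·0 = 3 | 1·3 = 3
L: 1·0+5·0+1·2+6·1 = 8 | 1·8 = 8
X: 1·1+5·0+1·2+6·0 = 3 | 1·3 = 3
B: 1·1+5·0+1·4+6·0 = 5 | 1·5 = 5
J: 1·0+5·1+1·1+6·0 = 6 | 1·6 = 6
gcd(1,5,1,6,1) = 1

Coefficients: [1, 5, 1, 6, 1]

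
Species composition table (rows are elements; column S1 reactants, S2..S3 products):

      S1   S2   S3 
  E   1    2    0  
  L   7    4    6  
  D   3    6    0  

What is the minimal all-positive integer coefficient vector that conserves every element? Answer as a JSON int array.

E: 6·1 = 6 | 3·2+5·0 = 6
L: 6·7 = 42 | 3·4+5·6 = 42
D: 6·3 = 18 | 3·6+5·0 = 18
gcd(6,3,5) = 1

Coefficients: [6, 3, 5]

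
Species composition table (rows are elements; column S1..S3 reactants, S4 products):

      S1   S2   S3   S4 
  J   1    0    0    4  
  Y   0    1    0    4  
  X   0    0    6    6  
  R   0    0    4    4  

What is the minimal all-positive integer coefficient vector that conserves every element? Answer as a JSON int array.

Coefficients: [4, 4, 1, 1]

J: 4·1+4·0+1·0 = 4 | 1·4 = 4
Y: 4·0+4·1+1·0 = 4 | 1·4 = 4
X: 4·0+4·0+1·6 = 6 | 1·6 = 6
R: 4·0+4·0+1·4 = 4 | 1·4 = 4
gcd(4,4,1,1) = 1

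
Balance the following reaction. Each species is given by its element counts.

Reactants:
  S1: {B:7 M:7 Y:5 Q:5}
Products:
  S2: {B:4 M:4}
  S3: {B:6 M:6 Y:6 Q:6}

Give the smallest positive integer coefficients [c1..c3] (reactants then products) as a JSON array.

B: 6·7 = 42 | 3·4+5·6 = 42
M: 6·7 = 42 | 3·4+5·6 = 42
Y: 6·5 = 30 | 3·0+5·6 = 30
Q: 6·5 = 30 | 3·0+5·6 = 30
gcd(6,3,5) = 1

Coefficients: [6, 3, 5]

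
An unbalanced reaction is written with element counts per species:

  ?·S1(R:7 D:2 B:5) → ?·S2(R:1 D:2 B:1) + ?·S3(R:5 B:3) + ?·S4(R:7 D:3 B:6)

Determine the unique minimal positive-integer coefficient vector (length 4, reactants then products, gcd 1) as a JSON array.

R: 6·7 = 42 | 3·1+5·5+2·7 = 42
D: 6·2 = 12 | 3·2+5·0+2·3 = 12
B: 6·5 = 30 | 3·1+5·3+2·6 = 30
gcd(6,3,5,2) = 1

Coefficients: [6, 3, 5, 2]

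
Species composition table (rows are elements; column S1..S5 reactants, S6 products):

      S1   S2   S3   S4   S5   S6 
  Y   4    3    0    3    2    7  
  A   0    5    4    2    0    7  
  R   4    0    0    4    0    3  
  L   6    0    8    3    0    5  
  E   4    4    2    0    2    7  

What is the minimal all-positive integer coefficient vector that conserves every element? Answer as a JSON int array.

Y: 1·4+4·3+1·0+2·3+3·2 = 28 | 4·7 = 28
A: 1·0+4·5+1·4+2·2+3·0 = 28 | 4·7 = 28
R: 1·4+4·0+1·0+2·4+3·0 = 12 | 4·3 = 12
L: 1·6+4·0+1·8+2·3+3·0 = 20 | 4·5 = 20
E: 1·4+4·4+1·2+2·0+3·2 = 28 | 4·7 = 28
gcd(1,4,1,2,3,4) = 1

Coefficients: [1, 4, 1, 2, 3, 4]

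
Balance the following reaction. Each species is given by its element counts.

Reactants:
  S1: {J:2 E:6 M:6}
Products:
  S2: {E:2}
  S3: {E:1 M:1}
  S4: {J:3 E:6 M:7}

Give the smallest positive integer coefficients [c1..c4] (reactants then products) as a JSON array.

Coefficients: [3, 1, 4, 2]

J: 3·2 = 6 | 1·0+4·0+2·3 = 6
E: 3·6 = 18 | 1·2+4·1+2·6 = 18
M: 3·6 = 18 | 1·0+4·1+2·7 = 18
gcd(3,1,4,2) = 1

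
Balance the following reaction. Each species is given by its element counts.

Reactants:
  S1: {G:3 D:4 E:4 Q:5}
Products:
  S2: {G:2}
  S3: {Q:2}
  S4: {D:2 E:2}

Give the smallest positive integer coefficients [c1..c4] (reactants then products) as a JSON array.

Coefficients: [2, 3, 5, 4]

G: 2·3 = 6 | 3·2+5·0+4·0 = 6
D: 2·4 = 8 | 3·0+5·0+4·2 = 8
E: 2·4 = 8 | 3·0+5·0+4·2 = 8
Q: 2·5 = 10 | 3·0+5·2+4·0 = 10
gcd(2,3,5,4) = 1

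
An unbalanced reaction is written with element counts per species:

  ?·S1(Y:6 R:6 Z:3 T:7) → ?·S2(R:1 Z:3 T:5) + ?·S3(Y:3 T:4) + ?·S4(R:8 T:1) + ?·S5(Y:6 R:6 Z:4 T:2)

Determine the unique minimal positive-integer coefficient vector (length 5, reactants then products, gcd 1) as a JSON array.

Y: 6·6 = 36 | 2·0+6·3+2·0+3·6 = 36
R: 6·6 = 36 | 2·1+6·0+2·8+3·6 = 36
Z: 6·3 = 18 | 2·3+6·0+2·0+3·4 = 18
T: 6·7 = 42 | 2·5+6·4+2·1+3·2 = 42
gcd(6,2,6,2,3) = 1

Coefficients: [6, 2, 6, 2, 3]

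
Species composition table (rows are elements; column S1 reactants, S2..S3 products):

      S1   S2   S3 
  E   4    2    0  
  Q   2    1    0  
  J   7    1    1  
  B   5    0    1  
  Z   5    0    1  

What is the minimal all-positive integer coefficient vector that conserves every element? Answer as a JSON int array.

E: 1·4 = 4 | 2·2+5·0 = 4
Q: 1·2 = 2 | 2·1+5·0 = 2
J: 1·7 = 7 | 2·1+5·1 = 7
B: 1·5 = 5 | 2·0+5·1 = 5
Z: 1·5 = 5 | 2·0+5·1 = 5
gcd(1,2,5) = 1

Coefficients: [1, 2, 5]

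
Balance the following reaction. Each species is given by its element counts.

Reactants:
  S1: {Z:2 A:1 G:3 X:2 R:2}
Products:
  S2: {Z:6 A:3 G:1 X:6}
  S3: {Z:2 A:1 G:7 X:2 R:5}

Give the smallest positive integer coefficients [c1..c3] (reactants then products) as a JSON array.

Z: 5·2 = 10 | 1·6+2·2 = 10
A: 5·1 = 5 | 1·3+2·1 = 5
G: 5·3 = 15 | 1·1+2·7 = 15
X: 5·2 = 10 | 1·6+2·2 = 10
R: 5·2 = 10 | 1·0+2·5 = 10
gcd(5,1,2) = 1

Coefficients: [5, 1, 2]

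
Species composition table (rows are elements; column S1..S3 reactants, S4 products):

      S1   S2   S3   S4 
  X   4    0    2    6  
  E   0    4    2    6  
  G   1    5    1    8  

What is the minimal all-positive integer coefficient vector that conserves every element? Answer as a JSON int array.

Coefficients: [5, 5, 2, 4]

X: 5·4+5·0+2·2 = 24 | 4·6 = 24
E: 5·0+5·4+2·2 = 24 | 4·6 = 24
G: 5·1+5·5+2·1 = 32 | 4·8 = 32
gcd(5,5,2,4) = 1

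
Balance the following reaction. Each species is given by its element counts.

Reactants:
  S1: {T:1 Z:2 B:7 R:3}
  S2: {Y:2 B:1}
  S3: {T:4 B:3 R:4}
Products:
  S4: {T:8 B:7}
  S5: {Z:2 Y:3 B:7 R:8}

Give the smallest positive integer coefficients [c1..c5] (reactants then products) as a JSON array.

T: 4·1+6·0+5·4 = 24 | 3·8+4·0 = 24
Z: 4·2+6·0+5·0 = 8 | 3·0+4·2 = 8
Y: 4·0+6·2+5·0 = 12 | 3·0+4·3 = 12
B: 4·7+6·1+5·3 = 49 | 3·7+4·7 = 49
R: 4·3+6·0+5·4 = 32 | 3·0+4·8 = 32
gcd(4,6,5,3,4) = 1

Coefficients: [4, 6, 5, 3, 4]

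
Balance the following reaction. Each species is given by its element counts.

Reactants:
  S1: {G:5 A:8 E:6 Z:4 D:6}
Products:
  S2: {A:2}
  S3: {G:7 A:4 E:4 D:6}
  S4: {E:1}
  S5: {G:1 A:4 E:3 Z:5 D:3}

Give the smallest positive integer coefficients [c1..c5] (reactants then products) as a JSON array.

G: 5·5 = 25 | 6·0+3·7+6·0+4·1 = 25
A: 5·8 = 40 | 6·2+3·4+6·0+4·4 = 40
E: 5·6 = 30 | 6·0+3·4+6·1+4·3 = 30
Z: 5·4 = 20 | 6·0+3·0+6·0+4·5 = 20
D: 5·6 = 30 | 6·0+3·6+6·0+4·3 = 30
gcd(5,6,3,6,4) = 1

Coefficients: [5, 6, 3, 6, 4]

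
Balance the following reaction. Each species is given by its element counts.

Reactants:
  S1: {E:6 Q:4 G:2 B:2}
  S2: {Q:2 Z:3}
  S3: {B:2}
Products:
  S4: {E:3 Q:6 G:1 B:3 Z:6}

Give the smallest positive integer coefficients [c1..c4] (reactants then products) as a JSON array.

E: 1·6+4·0+2·0 = 6 | 2·3 = 6
Q: 1·4+4·2+2·0 = 12 | 2·6 = 12
G: 1·2+4·0+2·0 = 2 | 2·1 = 2
B: 1·2+4·0+2·2 = 6 | 2·3 = 6
Z: 1·0+4·3+2·0 = 12 | 2·6 = 12
gcd(1,4,2,2) = 1

Coefficients: [1, 4, 2, 2]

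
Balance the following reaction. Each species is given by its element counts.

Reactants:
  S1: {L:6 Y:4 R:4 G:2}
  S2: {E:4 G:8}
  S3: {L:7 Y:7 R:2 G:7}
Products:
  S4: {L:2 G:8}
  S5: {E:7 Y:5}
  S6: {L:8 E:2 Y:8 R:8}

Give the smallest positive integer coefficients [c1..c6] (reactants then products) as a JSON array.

Coefficients: [1, 4, 2, 6, 2, 1]

L: 1·6+4·0+2·7 = 20 | 6·2+2·0+1·8 = 20
E: 1·0+4·4+2·0 = 16 | 6·0+2·7+1·2 = 16
Y: 1·4+4·0+2·7 = 18 | 6·0+2·5+1·8 = 18
R: 1·4+4·0+2·2 = 8 | 6·0+2·0+1·8 = 8
G: 1·2+4·8+2·7 = 48 | 6·8+2·0+1·0 = 48
gcd(1,4,2,6,2,1) = 1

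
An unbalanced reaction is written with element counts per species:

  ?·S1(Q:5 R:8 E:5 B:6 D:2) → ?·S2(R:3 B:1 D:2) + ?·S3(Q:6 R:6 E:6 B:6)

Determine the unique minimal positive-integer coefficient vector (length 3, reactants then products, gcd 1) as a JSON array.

Q: 6·5 = 30 | 6·0+5·6 = 30
R: 6·8 = 48 | 6·3+5·6 = 48
E: 6·5 = 30 | 6·0+5·6 = 30
B: 6·6 = 36 | 6·1+5·6 = 36
D: 6·2 = 12 | 6·2+5·0 = 12
gcd(6,6,5) = 1

Coefficients: [6, 6, 5]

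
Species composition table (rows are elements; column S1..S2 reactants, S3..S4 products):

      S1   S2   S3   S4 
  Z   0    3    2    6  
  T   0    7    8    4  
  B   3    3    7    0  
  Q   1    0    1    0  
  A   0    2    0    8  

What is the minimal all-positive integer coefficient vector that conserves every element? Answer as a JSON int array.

Coefficients: [3, 4, 3, 1]

Z: 3·0+4·3 = 12 | 3·2+1·6 = 12
T: 3·0+4·7 = 28 | 3·8+1·4 = 28
B: 3·3+4·3 = 21 | 3·7+1·0 = 21
Q: 3·1+4·0 = 3 | 3·1+1·0 = 3
A: 3·0+4·2 = 8 | 3·0+1·8 = 8
gcd(3,4,3,1) = 1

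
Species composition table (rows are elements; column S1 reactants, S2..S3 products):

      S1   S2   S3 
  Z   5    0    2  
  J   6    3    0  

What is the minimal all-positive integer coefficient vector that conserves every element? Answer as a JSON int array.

Coefficients: [2, 4, 5]

Z: 2·5 = 10 | 4·0+5·2 = 10
J: 2·6 = 12 | 4·3+5·0 = 12
gcd(2,4,5) = 1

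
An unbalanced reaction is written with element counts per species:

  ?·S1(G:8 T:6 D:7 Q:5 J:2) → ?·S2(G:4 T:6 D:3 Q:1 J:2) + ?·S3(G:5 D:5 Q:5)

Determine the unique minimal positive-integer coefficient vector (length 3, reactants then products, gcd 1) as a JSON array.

G: 5·8 = 40 | 5·4+4·5 = 40
T: 5·6 = 30 | 5·6+4·0 = 30
D: 5·7 = 35 | 5·3+4·5 = 35
Q: 5·5 = 25 | 5·1+4·5 = 25
J: 5·2 = 10 | 5·2+4·0 = 10
gcd(5,5,4) = 1

Coefficients: [5, 5, 4]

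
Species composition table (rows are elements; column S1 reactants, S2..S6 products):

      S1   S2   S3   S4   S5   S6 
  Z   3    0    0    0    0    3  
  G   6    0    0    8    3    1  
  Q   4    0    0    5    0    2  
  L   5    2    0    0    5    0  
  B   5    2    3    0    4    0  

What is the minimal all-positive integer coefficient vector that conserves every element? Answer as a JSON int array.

Z: 5·3 = 15 | 5·0+1·0+2·0+3·0+5·3 = 15
G: 5·6 = 30 | 5·0+1·0+2·8+3·3+5·1 = 30
Q: 5·4 = 20 | 5·0+1·0+2·5+3·0+5·2 = 20
L: 5·5 = 25 | 5·2+1·0+2·0+3·5+5·0 = 25
B: 5·5 = 25 | 5·2+1·3+2·0+3·4+5·0 = 25
gcd(5,5,1,2,3,5) = 1

Coefficients: [5, 5, 1, 2, 3, 5]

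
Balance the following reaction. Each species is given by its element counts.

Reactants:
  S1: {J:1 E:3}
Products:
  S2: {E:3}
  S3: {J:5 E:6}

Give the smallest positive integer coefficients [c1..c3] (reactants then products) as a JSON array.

J: 5·1 = 5 | 3·0+1·5 = 5
E: 5·3 = 15 | 3·3+1·6 = 15
gcd(5,3,1) = 1

Coefficients: [5, 3, 1]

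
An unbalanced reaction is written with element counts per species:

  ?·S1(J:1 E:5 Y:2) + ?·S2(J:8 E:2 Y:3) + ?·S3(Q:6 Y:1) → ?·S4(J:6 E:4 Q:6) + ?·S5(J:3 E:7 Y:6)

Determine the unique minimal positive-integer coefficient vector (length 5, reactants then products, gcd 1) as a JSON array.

Coefficients: [5, 2, 2, 2, 3]

J: 5·1+2·8+2·0 = 21 | 2·6+3·3 = 21
E: 5·5+2·2+2·0 = 29 | 2·4+3·7 = 29
Q: 5·0+2·0+2·6 = 12 | 2·6+3·0 = 12
Y: 5·2+2·3+2·1 = 18 | 2·0+3·6 = 18
gcd(5,2,2,2,3) = 1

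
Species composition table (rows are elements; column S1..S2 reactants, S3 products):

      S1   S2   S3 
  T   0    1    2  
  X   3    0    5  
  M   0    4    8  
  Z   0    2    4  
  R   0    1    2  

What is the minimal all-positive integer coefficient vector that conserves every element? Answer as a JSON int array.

T: 5·0+6·1 = 6 | 3·2 = 6
X: 5·3+6·0 = 15 | 3·5 = 15
M: 5·0+6·4 = 24 | 3·8 = 24
Z: 5·0+6·2 = 12 | 3·4 = 12
R: 5·0+6·1 = 6 | 3·2 = 6
gcd(5,6,3) = 1

Coefficients: [5, 6, 3]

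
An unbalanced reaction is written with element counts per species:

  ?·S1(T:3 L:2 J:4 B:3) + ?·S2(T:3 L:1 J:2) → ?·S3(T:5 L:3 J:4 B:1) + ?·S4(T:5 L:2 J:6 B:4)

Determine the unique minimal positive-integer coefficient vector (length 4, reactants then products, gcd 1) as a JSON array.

Coefficients: [5, 5, 3, 3]

T: 5·3+5·3 = 30 | 3·5+3·5 = 30
L: 5·2+5·1 = 15 | 3·3+3·2 = 15
J: 5·4+5·2 = 30 | 3·4+3·6 = 30
B: 5·3+5·0 = 15 | 3·1+3·4 = 15
gcd(5,5,3,3) = 1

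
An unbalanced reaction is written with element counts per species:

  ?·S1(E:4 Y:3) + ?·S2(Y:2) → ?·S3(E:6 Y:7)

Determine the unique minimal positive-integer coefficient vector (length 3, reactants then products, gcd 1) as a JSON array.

Coefficients: [6, 5, 4]

E: 6·4+5·0 = 24 | 4·6 = 24
Y: 6·3+5·2 = 28 | 4·7 = 28
gcd(6,5,4) = 1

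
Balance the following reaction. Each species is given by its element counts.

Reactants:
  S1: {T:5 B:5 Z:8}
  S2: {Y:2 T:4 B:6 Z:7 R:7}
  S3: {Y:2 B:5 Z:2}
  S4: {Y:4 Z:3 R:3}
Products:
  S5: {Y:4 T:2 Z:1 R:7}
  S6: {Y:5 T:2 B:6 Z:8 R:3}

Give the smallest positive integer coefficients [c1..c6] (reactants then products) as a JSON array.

Y: 2·0+1·2+4·2+6·4 = 34 | 1·4+6·5 = 34
T: 2·5+1·4+4·0+6·0 = 14 | 1·2+6·2 = 14
B: 2·5+1·6+4·5+6·0 = 36 | 1·0+6·6 = 36
Z: 2·8+1·7+4·2+6·3 = 49 | 1·1+6·8 = 49
R: 2·0+1·7+4·0+6·3 = 25 | 1·7+6·3 = 25
gcd(2,1,4,6,1,6) = 1

Coefficients: [2, 1, 4, 6, 1, 6]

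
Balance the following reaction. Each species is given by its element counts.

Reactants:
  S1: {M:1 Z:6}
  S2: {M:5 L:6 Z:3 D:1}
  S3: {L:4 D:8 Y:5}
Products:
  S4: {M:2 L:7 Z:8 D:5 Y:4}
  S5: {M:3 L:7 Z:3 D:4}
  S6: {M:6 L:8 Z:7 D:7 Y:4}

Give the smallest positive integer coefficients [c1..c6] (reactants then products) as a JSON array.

Coefficients: [4, 5, 4, 1, 1, 4]

M: 4·1+5·5+4·0 = 29 | 1·2+1·3+4·6 = 29
L: 4·0+5·6+4·4 = 46 | 1·7+1·7+4·8 = 46
Z: 4·6+5·3+4·0 = 39 | 1·8+1·3+4·7 = 39
D: 4·0+5·1+4·8 = 37 | 1·5+1·4+4·7 = 37
Y: 4·0+5·0+4·5 = 20 | 1·4+1·0+4·4 = 20
gcd(4,5,4,1,1,4) = 1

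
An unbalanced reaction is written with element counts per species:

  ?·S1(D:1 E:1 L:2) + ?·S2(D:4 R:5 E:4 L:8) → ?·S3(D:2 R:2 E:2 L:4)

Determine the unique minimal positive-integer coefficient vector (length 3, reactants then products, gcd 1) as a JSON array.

Coefficients: [2, 2, 5]

D: 2·1+2·4 = 10 | 5·2 = 10
R: 2·0+2·5 = 10 | 5·2 = 10
E: 2·1+2·4 = 10 | 5·2 = 10
L: 2·2+2·8 = 20 | 5·4 = 20
gcd(2,2,5) = 1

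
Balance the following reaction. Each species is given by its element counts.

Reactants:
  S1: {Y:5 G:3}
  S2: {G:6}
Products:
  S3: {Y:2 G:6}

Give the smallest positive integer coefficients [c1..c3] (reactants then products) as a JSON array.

Y: 2·5+4·0 = 10 | 5·2 = 10
G: 2·3+4·6 = 30 | 5·6 = 30
gcd(2,4,5) = 1

Coefficients: [2, 4, 5]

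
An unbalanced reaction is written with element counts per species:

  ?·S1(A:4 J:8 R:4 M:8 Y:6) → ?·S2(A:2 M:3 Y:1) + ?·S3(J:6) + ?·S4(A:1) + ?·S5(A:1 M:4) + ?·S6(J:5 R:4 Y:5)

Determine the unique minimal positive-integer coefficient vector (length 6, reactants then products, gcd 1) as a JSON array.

A: 4·4 = 16 | 4·2+2·0+3·1+5·1+4·0 = 16
J: 4·8 = 32 | 4·0+2·6+3·0+5·0+4·5 = 32
R: 4·4 = 16 | 4·0+2·0+3·0+5·0+4·4 = 16
M: 4·8 = 32 | 4·3+2·0+3·0+5·4+4·0 = 32
Y: 4·6 = 24 | 4·1+2·0+3·0+5·0+4·5 = 24
gcd(4,4,2,3,5,4) = 1

Coefficients: [4, 4, 2, 3, 5, 4]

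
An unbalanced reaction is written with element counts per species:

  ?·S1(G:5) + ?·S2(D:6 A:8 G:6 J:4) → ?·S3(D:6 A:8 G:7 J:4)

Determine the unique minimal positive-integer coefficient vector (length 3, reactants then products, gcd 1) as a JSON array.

D: 1·0+5·6 = 30 | 5·6 = 30
A: 1·0+5·8 = 40 | 5·8 = 40
G: 1·5+5·6 = 35 | 5·7 = 35
J: 1·0+5·4 = 20 | 5·4 = 20
gcd(1,5,5) = 1

Coefficients: [1, 5, 5]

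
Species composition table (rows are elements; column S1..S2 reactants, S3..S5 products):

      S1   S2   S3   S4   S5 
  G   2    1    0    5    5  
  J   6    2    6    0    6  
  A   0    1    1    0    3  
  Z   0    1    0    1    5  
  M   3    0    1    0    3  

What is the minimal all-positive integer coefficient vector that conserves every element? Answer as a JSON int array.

G: 2·2+6·1 = 10 | 3·0+1·5+1·5 = 10
J: 2·6+6·2 = 24 | 3·6+1·0+1·6 = 24
A: 2·0+6·1 = 6 | 3·1+1·0+1·3 = 6
Z: 2·0+6·1 = 6 | 3·0+1·1+1·5 = 6
M: 2·3+6·0 = 6 | 3·1+1·0+1·3 = 6
gcd(2,6,3,1,1) = 1

Coefficients: [2, 6, 3, 1, 1]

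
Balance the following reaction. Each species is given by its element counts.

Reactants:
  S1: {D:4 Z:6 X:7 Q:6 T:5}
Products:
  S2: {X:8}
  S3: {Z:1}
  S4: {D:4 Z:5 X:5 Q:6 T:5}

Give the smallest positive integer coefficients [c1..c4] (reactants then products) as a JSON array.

D: 4·4 = 16 | 1·0+4·0+4·4 = 16
Z: 4·6 = 24 | 1·0+4·1+4·5 = 24
X: 4·7 = 28 | 1·8+4·0+4·5 = 28
Q: 4·6 = 24 | 1·0+4·0+4·6 = 24
T: 4·5 = 20 | 1·0+4·0+4·5 = 20
gcd(4,1,4,4) = 1

Coefficients: [4, 1, 4, 4]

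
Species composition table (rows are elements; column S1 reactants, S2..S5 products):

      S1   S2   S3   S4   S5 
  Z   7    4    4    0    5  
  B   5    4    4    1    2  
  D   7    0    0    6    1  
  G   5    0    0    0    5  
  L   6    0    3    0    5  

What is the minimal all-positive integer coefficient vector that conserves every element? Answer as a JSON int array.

Coefficients: [6, 1, 2, 6, 6]

Z: 6·7 = 42 | 1·4+2·4+6·0+6·5 = 42
B: 6·5 = 30 | 1·4+2·4+6·1+6·2 = 30
D: 6·7 = 42 | 1·0+2·0+6·6+6·1 = 42
G: 6·5 = 30 | 1·0+2·0+6·0+6·5 = 30
L: 6·6 = 36 | 1·0+2·3+6·0+6·5 = 36
gcd(6,1,2,6,6) = 1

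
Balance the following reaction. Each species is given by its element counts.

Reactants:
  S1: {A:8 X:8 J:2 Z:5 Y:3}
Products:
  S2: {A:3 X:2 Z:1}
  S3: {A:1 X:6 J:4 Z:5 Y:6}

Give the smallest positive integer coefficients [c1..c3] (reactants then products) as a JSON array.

A: 2·8 = 16 | 5·3+1·1 = 16
X: 2·8 = 16 | 5·2+1·6 = 16
J: 2·2 = 4 | 5·0+1·4 = 4
Z: 2·5 = 10 | 5·1+1·5 = 10
Y: 2·3 = 6 | 5·0+1·6 = 6
gcd(2,5,1) = 1

Coefficients: [2, 5, 1]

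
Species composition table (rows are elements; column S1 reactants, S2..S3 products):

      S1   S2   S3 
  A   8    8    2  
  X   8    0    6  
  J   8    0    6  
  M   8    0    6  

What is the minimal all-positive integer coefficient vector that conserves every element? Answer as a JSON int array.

A: 3·8 = 24 | 2·8+4·2 = 24
X: 3·8 = 24 | 2·0+4·6 = 24
J: 3·8 = 24 | 2·0+4·6 = 24
M: 3·8 = 24 | 2·0+4·6 = 24
gcd(3,2,4) = 1

Coefficients: [3, 2, 4]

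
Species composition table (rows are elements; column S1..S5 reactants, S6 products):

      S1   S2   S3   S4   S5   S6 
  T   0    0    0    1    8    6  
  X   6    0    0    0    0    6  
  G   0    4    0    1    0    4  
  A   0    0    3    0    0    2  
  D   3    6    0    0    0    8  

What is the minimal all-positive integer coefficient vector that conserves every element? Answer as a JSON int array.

T: 6·0+5·0+4·0+4·1+4·8 = 36 | 6·6 = 36
X: 6·6+5·0+4·0+4·0+4·0 = 36 | 6·6 = 36
G: 6·0+5·4+4·0+4·1+4·0 = 24 | 6·4 = 24
A: 6·0+5·0+4·3+4·0+4·0 = 12 | 6·2 = 12
D: 6·3+5·6+4·0+4·0+4·0 = 48 | 6·8 = 48
gcd(6,5,4,4,4,6) = 1

Coefficients: [6, 5, 4, 4, 4, 6]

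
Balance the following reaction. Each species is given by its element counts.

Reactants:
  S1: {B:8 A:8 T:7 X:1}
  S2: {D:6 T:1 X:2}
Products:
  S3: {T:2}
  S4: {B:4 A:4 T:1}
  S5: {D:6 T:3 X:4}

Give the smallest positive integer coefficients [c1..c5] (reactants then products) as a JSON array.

D: 2·0+1·6 = 6 | 4·0+4·0+1·6 = 6
B: 2·8+1·0 = 16 | 4·0+4·4+1·0 = 16
A: 2·8+1·0 = 16 | 4·0+4·4+1·0 = 16
T: 2·7+1·1 = 15 | 4·2+4·1+1·3 = 15
X: 2·1+1·2 = 4 | 4·0+4·0+1·4 = 4
gcd(2,1,4,4,1) = 1

Coefficients: [2, 1, 4, 4, 1]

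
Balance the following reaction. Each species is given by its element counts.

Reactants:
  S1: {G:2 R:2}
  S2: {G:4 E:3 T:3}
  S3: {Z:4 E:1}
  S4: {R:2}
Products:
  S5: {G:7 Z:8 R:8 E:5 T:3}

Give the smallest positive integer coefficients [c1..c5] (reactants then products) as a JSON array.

G: 3·2+2·4+4·0+5·0 = 14 | 2·7 = 14
Z: 3·0+2·0+4·4+5·0 = 16 | 2·8 = 16
R: 3·2+2·0+4·0+5·2 = 16 | 2·8 = 16
E: 3·0+2·3+4·1+5·0 = 10 | 2·5 = 10
T: 3·0+2·3+4·0+5·0 = 6 | 2·3 = 6
gcd(3,2,4,5,2) = 1

Coefficients: [3, 2, 4, 5, 2]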